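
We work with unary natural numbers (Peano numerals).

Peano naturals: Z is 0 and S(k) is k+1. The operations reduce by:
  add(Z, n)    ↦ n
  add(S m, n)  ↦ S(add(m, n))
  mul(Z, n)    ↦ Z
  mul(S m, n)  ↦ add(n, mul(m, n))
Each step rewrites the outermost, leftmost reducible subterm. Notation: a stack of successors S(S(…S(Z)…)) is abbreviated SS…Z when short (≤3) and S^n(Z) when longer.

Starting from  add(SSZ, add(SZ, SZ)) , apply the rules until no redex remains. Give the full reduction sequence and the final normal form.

  start: add(SSZ, add(SZ, SZ))
  [1] S(add(SZ, add(SZ, SZ)))
  [2] S(S(add(Z, add(SZ, SZ))))
  [3] S(S(add(SZ, SZ)))
  [4] S(S(S(add(Z, SZ))))
  [5] S^4(Z)

Answer: normal form = S^4(Z)  (in 5 steps)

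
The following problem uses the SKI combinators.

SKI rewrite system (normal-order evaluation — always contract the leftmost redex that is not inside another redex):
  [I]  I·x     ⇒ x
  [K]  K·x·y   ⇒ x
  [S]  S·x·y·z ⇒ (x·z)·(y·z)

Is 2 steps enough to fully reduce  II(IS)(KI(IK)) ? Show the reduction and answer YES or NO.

Answer: NO — after 2 steps the term is IS(KI(IK)), not yet normal

Working:
  start: II(IS)(KI(IK))
  →1  I(IS)(KI(IK))
  →2  IS(KI(IK))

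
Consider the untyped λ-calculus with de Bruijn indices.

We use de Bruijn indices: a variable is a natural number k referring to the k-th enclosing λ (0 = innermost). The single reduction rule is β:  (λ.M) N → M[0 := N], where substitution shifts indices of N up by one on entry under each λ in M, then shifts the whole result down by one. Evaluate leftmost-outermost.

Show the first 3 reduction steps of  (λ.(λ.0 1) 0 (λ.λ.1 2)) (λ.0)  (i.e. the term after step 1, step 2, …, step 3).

  start: (λ.(λ.0 1) 0 (λ.λ.1 2)) (λ.0)
  →1  (λ.0 (λ.0)) (λ.0) (λ.λ.1 (λ.0))
  →2  (λ.0) (λ.0) (λ.λ.1 (λ.0))
  →3  (λ.0) (λ.λ.1 (λ.0))

Answer: after 3 steps: (λ.0) (λ.λ.1 (λ.0))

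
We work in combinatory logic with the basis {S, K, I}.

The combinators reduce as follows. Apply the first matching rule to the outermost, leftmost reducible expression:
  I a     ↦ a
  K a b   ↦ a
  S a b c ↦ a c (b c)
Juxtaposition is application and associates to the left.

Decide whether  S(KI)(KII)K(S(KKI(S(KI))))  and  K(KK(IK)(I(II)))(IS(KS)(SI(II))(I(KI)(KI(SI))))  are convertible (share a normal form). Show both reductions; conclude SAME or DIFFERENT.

Answer: DIFFERENT — A ⇓ K(S(K(S(KI)))), B ⇓ KI

Derivation:
Term A:
  start: S(KI)(KII)K(S(KKI(S(KI))))
  →1  KIK(KIIK)(S(KKI(S(KI))))
  →2  I(KIIK)(S(KKI(S(KI))))
  →3  KIIK(S(KKI(S(KI))))
  →4  IK(S(KKI(S(KI))))
  →5  K(S(KKI(S(KI))))
  →6  K(S(K(S(KI))))

Term B:
  start: K(KK(IK)(I(II)))(IS(KS)(SI(II))(I(KI)(KI(SI))))
  →1  KK(IK)(I(II))
  →2  K(I(II))
  →3  K(II)
  →4  KI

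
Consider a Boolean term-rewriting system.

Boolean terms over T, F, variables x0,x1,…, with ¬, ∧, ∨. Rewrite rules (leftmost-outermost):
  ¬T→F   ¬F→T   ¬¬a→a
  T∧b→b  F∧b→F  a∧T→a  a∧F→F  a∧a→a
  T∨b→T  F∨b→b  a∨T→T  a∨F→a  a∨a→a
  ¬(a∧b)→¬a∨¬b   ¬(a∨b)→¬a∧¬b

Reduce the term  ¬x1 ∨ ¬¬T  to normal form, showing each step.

Answer: normal form = T  (in 2 steps)

Reduction:
  start: ¬x1 ∨ ¬¬T
  [1] ¬x1 ∨ T
  [2] T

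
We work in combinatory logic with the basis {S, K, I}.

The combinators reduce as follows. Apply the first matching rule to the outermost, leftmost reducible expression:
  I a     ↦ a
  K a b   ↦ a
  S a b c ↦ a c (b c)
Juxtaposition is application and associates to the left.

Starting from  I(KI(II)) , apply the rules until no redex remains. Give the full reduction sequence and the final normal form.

Answer: normal form = I  (in 2 steps)

Working:
  start: I(KI(II))
  →1  KI(II)
  →2  I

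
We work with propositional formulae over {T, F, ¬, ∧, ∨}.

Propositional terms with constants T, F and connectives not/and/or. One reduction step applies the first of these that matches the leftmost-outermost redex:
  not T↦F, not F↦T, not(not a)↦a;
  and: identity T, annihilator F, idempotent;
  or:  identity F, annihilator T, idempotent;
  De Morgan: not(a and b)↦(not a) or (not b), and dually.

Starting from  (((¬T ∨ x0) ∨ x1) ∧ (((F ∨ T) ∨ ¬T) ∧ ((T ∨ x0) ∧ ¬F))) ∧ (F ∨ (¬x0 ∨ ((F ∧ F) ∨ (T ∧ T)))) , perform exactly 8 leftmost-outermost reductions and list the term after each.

Answer: after 8 steps: ((x0 ∨ x1) ∧ T) ∧ (F ∨ (¬x0 ∨ ((F ∧ F) ∨ (T ∧ T))))

Derivation:
  start: (((¬T ∨ x0) ∨ x1) ∧ (((F ∨ T) ∨ ¬T) ∧ ((T ∨ x0) ∧ ¬F))) ∧ (F ∨ (¬x0 ∨ ((F ∧ F) ∨ (T ∧ T))))
  [1] (((F ∨ x0) ∨ x1) ∧ (((F ∨ T) ∨ ¬T) ∧ ((T ∨ x0) ∧ ¬F))) ∧ (F ∨ (¬x0 ∨ ((F ∧ F) ∨ (T ∧ T))))
  [2] ((x0 ∨ x1) ∧ (((F ∨ T) ∨ ¬T) ∧ ((T ∨ x0) ∧ ¬F))) ∧ (F ∨ (¬x0 ∨ ((F ∧ F) ∨ (T ∧ T))))
  [3] ((x0 ∨ x1) ∧ ((T ∨ ¬T) ∧ ((T ∨ x0) ∧ ¬F))) ∧ (F ∨ (¬x0 ∨ ((F ∧ F) ∨ (T ∧ T))))
  [4] ((x0 ∨ x1) ∧ (T ∧ ((T ∨ x0) ∧ ¬F))) ∧ (F ∨ (¬x0 ∨ ((F ∧ F) ∨ (T ∧ T))))
  [5] ((x0 ∨ x1) ∧ ((T ∨ x0) ∧ ¬F)) ∧ (F ∨ (¬x0 ∨ ((F ∧ F) ∨ (T ∧ T))))
  [6] ((x0 ∨ x1) ∧ (T ∧ ¬F)) ∧ (F ∨ (¬x0 ∨ ((F ∧ F) ∨ (T ∧ T))))
  [7] ((x0 ∨ x1) ∧ ¬F) ∧ (F ∨ (¬x0 ∨ ((F ∧ F) ∨ (T ∧ T))))
  [8] ((x0 ∨ x1) ∧ T) ∧ (F ∨ (¬x0 ∨ ((F ∧ F) ∨ (T ∧ T))))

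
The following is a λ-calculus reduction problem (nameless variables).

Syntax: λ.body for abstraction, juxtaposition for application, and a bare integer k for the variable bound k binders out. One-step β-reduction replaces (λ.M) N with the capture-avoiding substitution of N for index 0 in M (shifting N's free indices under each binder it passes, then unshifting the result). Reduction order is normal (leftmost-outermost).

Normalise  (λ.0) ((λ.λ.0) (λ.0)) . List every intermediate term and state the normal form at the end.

Answer: normal form = λ.0  (in 2 steps)

Reduction:
  start: (λ.0) ((λ.λ.0) (λ.0))
  [1] (λ.λ.0) (λ.0)
  [2] λ.0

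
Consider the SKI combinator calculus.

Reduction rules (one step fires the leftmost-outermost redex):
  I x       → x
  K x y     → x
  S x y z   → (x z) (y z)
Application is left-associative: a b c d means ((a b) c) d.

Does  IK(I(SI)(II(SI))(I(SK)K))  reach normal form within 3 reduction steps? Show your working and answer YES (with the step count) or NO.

  start: IK(I(SI)(II(SI))(I(SK)K))
  [1] K(I(SI)(II(SI))(I(SK)K))
  [2] K(SI(II(SI))(I(SK)K))
  [3] K(I(I(SK)K)(II(SI)(I(SK)K)))

Answer: NO — after 3 steps the term is K(I(I(SK)K)(II(SI)(I(SK)K))), not yet normal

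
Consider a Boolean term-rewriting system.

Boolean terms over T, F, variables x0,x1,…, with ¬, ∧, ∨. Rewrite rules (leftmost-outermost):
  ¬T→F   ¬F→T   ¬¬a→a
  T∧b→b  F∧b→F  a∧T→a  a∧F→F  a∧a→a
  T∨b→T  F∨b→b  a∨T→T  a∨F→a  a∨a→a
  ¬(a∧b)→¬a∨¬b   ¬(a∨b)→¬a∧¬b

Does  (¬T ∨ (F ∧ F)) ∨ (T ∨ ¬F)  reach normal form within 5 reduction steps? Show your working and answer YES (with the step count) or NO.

Answer: YES — reaches normal form T in 5 ≤ 5 steps

Working:
  start: (¬T ∨ (F ∧ F)) ∨ (T ∨ ¬F)
  [1] (F ∨ (F ∧ F)) ∨ (T ∨ ¬F)
  [2] (F ∧ F) ∨ (T ∨ ¬F)
  [3] F ∨ (T ∨ ¬F)
  [4] T ∨ ¬F
  [5] T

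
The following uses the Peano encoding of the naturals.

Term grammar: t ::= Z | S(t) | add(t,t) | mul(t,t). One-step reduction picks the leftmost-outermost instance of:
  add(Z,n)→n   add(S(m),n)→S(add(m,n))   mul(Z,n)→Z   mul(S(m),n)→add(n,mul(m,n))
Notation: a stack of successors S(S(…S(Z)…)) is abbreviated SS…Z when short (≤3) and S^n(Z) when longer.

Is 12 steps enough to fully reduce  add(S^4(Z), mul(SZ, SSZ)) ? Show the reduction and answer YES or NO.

  start: add(S^4(Z), mul(SZ, SSZ))
  step 1: S(add(SSSZ, mul(SZ, SSZ)))
  step 2: S(S(add(SSZ, mul(SZ, SSZ))))
  step 3: S(S(S(add(SZ, mul(SZ, SSZ)))))
  step 4: S(S(S(S(add(Z, mul(SZ, SSZ))))))
  step 5: S(S(S(S(mul(SZ, SSZ)))))
  step 6: S(S(S(S(add(SSZ, mul(Z, SSZ))))))
  step 7: S(S(S(S(S(add(SZ, mul(Z, SSZ)))))))
  step 8: S(S(S(S(S(S(add(Z, mul(Z, SSZ))))))))
  step 9: S(S(S(S(S(S(mul(Z, SSZ)))))))
  step 10: S^6(Z)

Answer: YES — reaches normal form S^6(Z) in 10 ≤ 12 steps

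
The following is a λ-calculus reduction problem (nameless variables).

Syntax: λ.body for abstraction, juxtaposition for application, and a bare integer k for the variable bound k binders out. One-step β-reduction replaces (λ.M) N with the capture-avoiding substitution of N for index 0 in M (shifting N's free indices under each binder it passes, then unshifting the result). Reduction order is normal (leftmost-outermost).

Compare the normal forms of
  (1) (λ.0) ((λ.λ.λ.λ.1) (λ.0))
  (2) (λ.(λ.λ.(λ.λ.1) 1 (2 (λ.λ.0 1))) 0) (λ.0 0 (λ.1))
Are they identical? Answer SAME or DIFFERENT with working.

Term A:
  start: (λ.0) ((λ.λ.λ.λ.1) (λ.0))
  step 1: (λ.λ.λ.λ.1) (λ.0)
  step 2: λ.λ.λ.1

Term B:
  start: (λ.(λ.λ.(λ.λ.1) 1 (2 (λ.λ.0 1))) 0) (λ.0 0 (λ.1))
  step 1: (λ.λ.(λ.λ.1) 1 ((λ.0 0 (λ.1)) (λ.λ.0 1))) (λ.0 0 (λ.1))
  step 2: λ.(λ.λ.1) (λ.0 0 (λ.1)) ((λ.0 0 (λ.1)) (λ.λ.0 1))
  step 3: λ.(λ.λ.0 0 (λ.1)) ((λ.0 0 (λ.1)) (λ.λ.0 1))
  step 4: λ.λ.0 0 (λ.1)

Answer: DIFFERENT — A ⇓ λ.λ.λ.1, B ⇓ λ.λ.0 0 (λ.1)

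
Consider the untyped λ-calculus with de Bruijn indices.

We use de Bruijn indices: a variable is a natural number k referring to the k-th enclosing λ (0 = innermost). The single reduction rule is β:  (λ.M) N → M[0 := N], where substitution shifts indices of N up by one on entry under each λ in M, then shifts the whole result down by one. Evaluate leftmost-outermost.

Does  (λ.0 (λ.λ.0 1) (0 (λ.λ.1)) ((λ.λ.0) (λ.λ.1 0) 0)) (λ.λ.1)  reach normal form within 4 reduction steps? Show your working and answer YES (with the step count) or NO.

Answer: NO — after 4 steps the term is λ.0 ((λ.λ.0) (λ.λ.1 0) (λ.λ.1)), not yet normal

Derivation:
  start: (λ.0 (λ.λ.0 1) (0 (λ.λ.1)) ((λ.λ.0) (λ.λ.1 0) 0)) (λ.λ.1)
  [1] (λ.λ.1) (λ.λ.0 1) ((λ.λ.1) (λ.λ.1)) ((λ.λ.0) (λ.λ.1 0) (λ.λ.1))
  [2] (λ.λ.λ.0 1) ((λ.λ.1) (λ.λ.1)) ((λ.λ.0) (λ.λ.1 0) (λ.λ.1))
  [3] (λ.λ.0 1) ((λ.λ.0) (λ.λ.1 0) (λ.λ.1))
  [4] λ.0 ((λ.λ.0) (λ.λ.1 0) (λ.λ.1))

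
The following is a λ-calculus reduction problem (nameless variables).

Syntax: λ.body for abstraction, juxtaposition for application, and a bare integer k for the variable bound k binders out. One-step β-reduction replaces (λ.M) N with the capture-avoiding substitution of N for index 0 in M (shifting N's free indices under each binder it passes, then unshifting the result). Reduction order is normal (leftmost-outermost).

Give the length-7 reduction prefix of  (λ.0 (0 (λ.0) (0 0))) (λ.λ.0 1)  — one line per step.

Answer: after 7 steps: λ.0 (λ.λ.0 1)

Derivation:
  start: (λ.0 (0 (λ.0) (0 0))) (λ.λ.0 1)
  →1  (λ.λ.0 1) ((λ.λ.0 1) (λ.0) ((λ.λ.0 1) (λ.λ.0 1)))
  →2  λ.0 ((λ.λ.0 1) (λ.0) ((λ.λ.0 1) (λ.λ.0 1)))
  →3  λ.0 ((λ.0 (λ.0)) ((λ.λ.0 1) (λ.λ.0 1)))
  →4  λ.0 ((λ.λ.0 1) (λ.λ.0 1) (λ.0))
  →5  λ.0 ((λ.0 (λ.λ.0 1)) (λ.0))
  →6  λ.0 ((λ.0) (λ.λ.0 1))
  →7  λ.0 (λ.λ.0 1)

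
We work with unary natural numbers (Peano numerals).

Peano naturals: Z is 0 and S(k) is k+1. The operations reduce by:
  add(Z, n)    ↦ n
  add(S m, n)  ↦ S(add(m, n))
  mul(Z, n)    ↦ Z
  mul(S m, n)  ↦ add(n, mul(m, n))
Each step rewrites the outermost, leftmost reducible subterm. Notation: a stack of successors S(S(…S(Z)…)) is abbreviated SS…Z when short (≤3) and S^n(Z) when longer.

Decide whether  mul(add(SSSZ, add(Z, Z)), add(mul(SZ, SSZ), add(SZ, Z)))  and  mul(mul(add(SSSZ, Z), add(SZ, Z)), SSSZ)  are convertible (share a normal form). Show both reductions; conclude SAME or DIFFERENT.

Answer: SAME — A ⇓ S^9(Z), B ⇓ S^9(Z)

Derivation:
Term A:
  start: mul(add(SSSZ, add(Z, Z)), add(mul(SZ, SSZ), add(SZ, Z)))
  step 1: mul(S(add(SSZ, add(Z, Z))), add(mul(SZ, SSZ), add(SZ, Z)))
  step 2: add(add(mul(SZ, SSZ), add(SZ, Z)), mul(add(SSZ, add(Z, Z)), add(mul(SZ, SSZ), add(SZ, Z))))
  step 3: add(add(add(SSZ, mul(Z, SSZ)), add(SZ, Z)), mul(add(SSZ, add(Z, Z)), add(mul(SZ, SSZ), add(SZ, Z))))
  step 4: add(add(S(add(SZ, mul(Z, SSZ))), add(SZ, Z)), mul(add(SSZ, add(Z, Z)), add(mul(SZ, SSZ), add(SZ, Z))))
  step 5: add(S(add(add(SZ, mul(Z, SSZ)), add(SZ, Z))), mul(add(SSZ, add(Z, Z)), add(mul(SZ, SSZ), add(SZ, Z))))
  step 6: S(add(add(add(SZ, mul(Z, SSZ)), add(SZ, Z)), mul(add(SSZ, add(Z, Z)), add(mul(SZ, SSZ), add(SZ, Z)))))
  step 7: S(add(add(S(add(Z, mul(Z, SSZ))), add(SZ, Z)), mul(add(SSZ, add(Z, Z)), add(mul(SZ, SSZ), add(SZ, Z)))))
  step 8: S(add(S(add(add(Z, mul(Z, SSZ)), add(SZ, Z))), mul(add(SSZ, add(Z, Z)), add(mul(SZ, SSZ), add(SZ, Z)))))
  step 9: S(S(add(add(add(Z, mul(Z, SSZ)), add(SZ, Z)), mul(add(SSZ, add(Z, Z)), add(mul(SZ, SSZ), add(SZ, Z))))))
  step 10: S(S(add(add(mul(Z, SSZ), add(SZ, Z)), mul(add(SSZ, add(Z, Z)), add(mul(SZ, SSZ), add(SZ, Z))))))
  step 11: S(S(add(add(Z, add(SZ, Z)), mul(add(SSZ, add(Z, Z)), add(mul(SZ, SSZ), add(SZ, Z))))))
  step 12: S(S(add(add(SZ, Z), mul(add(SSZ, add(Z, Z)), add(mul(SZ, SSZ), add(SZ, Z))))))
  step 13: S(S(add(S(add(Z, Z)), mul(add(SSZ, add(Z, Z)), add(mul(SZ, SSZ), add(SZ, Z))))))
  step 14: S(S(S(add(add(Z, Z), mul(add(SSZ, add(Z, Z)), add(mul(SZ, SSZ), add(SZ, Z)))))))
  step 15: S(S(S(add(Z, mul(add(SSZ, add(Z, Z)), add(mul(SZ, SSZ), add(SZ, Z)))))))
  step 16: S(S(S(mul(add(SSZ, add(Z, Z)), add(mul(SZ, SSZ), add(SZ, Z))))))
  step 17: S(S(S(mul(S(add(SZ, add(Z, Z))), add(mul(SZ, SSZ), add(SZ, Z))))))
  step 18: S(S(S(add(add(mul(SZ, SSZ), add(SZ, Z)), mul(add(SZ, add(Z, Z)), add(mul(SZ, SSZ), add(SZ, Z)))))))
  step 19: S(S(S(add(add(add(SSZ, mul(Z, SSZ)), add(SZ, Z)), mul(add(SZ, add(Z, Z)), add(mul(SZ, SSZ), add(SZ, Z)))))))
  step 20: S(S(S(add(add(S(add(SZ, mul(Z, SSZ))), add(SZ, Z)), mul(add(SZ, add(Z, Z)), add(mul(SZ, SSZ), add(SZ, Z)))))))
  step 21: S(S(S(add(S(add(add(SZ, mul(Z, SSZ)), add(SZ, Z))), mul(add(SZ, add(Z, Z)), add(mul(SZ, SSZ), add(SZ, Z)))))))
  step 22: S(S(S(S(add(add(add(SZ, mul(Z, SSZ)), add(SZ, Z)), mul(add(SZ, add(Z, Z)), add(mul(SZ, SSZ), add(SZ, Z))))))))
  step 23: S(S(S(S(add(add(S(add(Z, mul(Z, SSZ))), add(SZ, Z)), mul(add(SZ, add(Z, Z)), add(mul(SZ, SSZ), add(SZ, Z))))))))
  step 24: S(S(S(S(add(S(add(add(Z, mul(Z, SSZ)), add(SZ, Z))), mul(add(SZ, add(Z, Z)), add(mul(SZ, SSZ), add(SZ, Z))))))))
  step 25: S(S(S(S(S(add(add(add(Z, mul(Z, SSZ)), add(SZ, Z)), mul(add(SZ, add(Z, Z)), add(mul(SZ, SSZ), add(SZ, Z)))))))))
  step 26: S(S(S(S(S(add(add(mul(Z, SSZ), add(SZ, Z)), mul(add(SZ, add(Z, Z)), add(mul(SZ, SSZ), add(SZ, Z)))))))))
  step 27: S(S(S(S(S(add(add(Z, add(SZ, Z)), mul(add(SZ, add(Z, Z)), add(mul(SZ, SSZ), add(SZ, Z)))))))))
  step 28: S(S(S(S(S(add(add(SZ, Z), mul(add(SZ, add(Z, Z)), add(mul(SZ, SSZ), add(SZ, Z)))))))))
  step 29: S(S(S(S(S(add(S(add(Z, Z)), mul(add(SZ, add(Z, Z)), add(mul(SZ, SSZ), add(SZ, Z)))))))))
  step 30: S(S(S(S(S(S(add(add(Z, Z), mul(add(SZ, add(Z, Z)), add(mul(SZ, SSZ), add(SZ, Z))))))))))
  step 31: S(S(S(S(S(S(add(Z, mul(add(SZ, add(Z, Z)), add(mul(SZ, SSZ), add(SZ, Z))))))))))
  step 32: S(S(S(S(S(S(mul(add(SZ, add(Z, Z)), add(mul(SZ, SSZ), add(SZ, Z)))))))))
  step 33: S(S(S(S(S(S(mul(S(add(Z, add(Z, Z))), add(mul(SZ, SSZ), add(SZ, Z)))))))))
  step 34: S(S(S(S(S(S(add(add(mul(SZ, SSZ), add(SZ, Z)), mul(add(Z, add(Z, Z)), add(mul(SZ, SSZ), add(SZ, Z))))))))))
  step 35: S(S(S(S(S(S(add(add(add(SSZ, mul(Z, SSZ)), add(SZ, Z)), mul(add(Z, add(Z, Z)), add(mul(SZ, SSZ), add(SZ, Z))))))))))
  step 36: S(S(S(S(S(S(add(add(S(add(SZ, mul(Z, SSZ))), add(SZ, Z)), mul(add(Z, add(Z, Z)), add(mul(SZ, SSZ), add(SZ, Z))))))))))
  step 37: S(S(S(S(S(S(add(S(add(add(SZ, mul(Z, SSZ)), add(SZ, Z))), mul(add(Z, add(Z, Z)), add(mul(SZ, SSZ), add(SZ, Z))))))))))
  step 38: S(S(S(S(S(S(S(add(add(add(SZ, mul(Z, SSZ)), add(SZ, Z)), mul(add(Z, add(Z, Z)), add(mul(SZ, SSZ), add(SZ, Z)))))))))))
  step 39: S(S(S(S(S(S(S(add(add(S(add(Z, mul(Z, SSZ))), add(SZ, Z)), mul(add(Z, add(Z, Z)), add(mul(SZ, SSZ), add(SZ, Z)))))))))))
  step 40: S(S(S(S(S(S(S(add(S(add(add(Z, mul(Z, SSZ)), add(SZ, Z))), mul(add(Z, add(Z, Z)), add(mul(SZ, SSZ), add(SZ, Z)))))))))))
  step 41: S(S(S(S(S(S(S(S(add(add(add(Z, mul(Z, SSZ)), add(SZ, Z)), mul(add(Z, add(Z, Z)), add(mul(SZ, SSZ), add(SZ, Z))))))))))))
  step 42: S(S(S(S(S(S(S(S(add(add(mul(Z, SSZ), add(SZ, Z)), mul(add(Z, add(Z, Z)), add(mul(SZ, SSZ), add(SZ, Z))))))))))))
  step 43: S(S(S(S(S(S(S(S(add(add(Z, add(SZ, Z)), mul(add(Z, add(Z, Z)), add(mul(SZ, SSZ), add(SZ, Z))))))))))))
  step 44: S(S(S(S(S(S(S(S(add(add(SZ, Z), mul(add(Z, add(Z, Z)), add(mul(SZ, SSZ), add(SZ, Z))))))))))))
  step 45: S(S(S(S(S(S(S(S(add(S(add(Z, Z)), mul(add(Z, add(Z, Z)), add(mul(SZ, SSZ), add(SZ, Z))))))))))))
  step 46: S(S(S(S(S(S(S(S(S(add(add(Z, Z), mul(add(Z, add(Z, Z)), add(mul(SZ, SSZ), add(SZ, Z)))))))))))))
  step 47: S(S(S(S(S(S(S(S(S(add(Z, mul(add(Z, add(Z, Z)), add(mul(SZ, SSZ), add(SZ, Z)))))))))))))
  step 48: S(S(S(S(S(S(S(S(S(mul(add(Z, add(Z, Z)), add(mul(SZ, SSZ), add(SZ, Z))))))))))))
  step 49: S(S(S(S(S(S(S(S(S(mul(add(Z, Z), add(mul(SZ, SSZ), add(SZ, Z))))))))))))
  step 50: S(S(S(S(S(S(S(S(S(mul(Z, add(mul(SZ, SSZ), add(SZ, Z))))))))))))
  step 51: S^9(Z)

Term B:
  start: mul(mul(add(SSSZ, Z), add(SZ, Z)), SSSZ)
  step 1: mul(mul(S(add(SSZ, Z)), add(SZ, Z)), SSSZ)
  step 2: mul(add(add(SZ, Z), mul(add(SSZ, Z), add(SZ, Z))), SSSZ)
  step 3: mul(add(S(add(Z, Z)), mul(add(SSZ, Z), add(SZ, Z))), SSSZ)
  step 4: mul(S(add(add(Z, Z), mul(add(SSZ, Z), add(SZ, Z)))), SSSZ)
  step 5: add(SSSZ, mul(add(add(Z, Z), mul(add(SSZ, Z), add(SZ, Z))), SSSZ))
  step 6: S(add(SSZ, mul(add(add(Z, Z), mul(add(SSZ, Z), add(SZ, Z))), SSSZ)))
  step 7: S(S(add(SZ, mul(add(add(Z, Z), mul(add(SSZ, Z), add(SZ, Z))), SSSZ))))
  step 8: S(S(S(add(Z, mul(add(add(Z, Z), mul(add(SSZ, Z), add(SZ, Z))), SSSZ)))))
  step 9: S(S(S(mul(add(add(Z, Z), mul(add(SSZ, Z), add(SZ, Z))), SSSZ))))
  step 10: S(S(S(mul(add(Z, mul(add(SSZ, Z), add(SZ, Z))), SSSZ))))
  step 11: S(S(S(mul(mul(add(SSZ, Z), add(SZ, Z)), SSSZ))))
  step 12: S(S(S(mul(mul(S(add(SZ, Z)), add(SZ, Z)), SSSZ))))
  step 13: S(S(S(mul(add(add(SZ, Z), mul(add(SZ, Z), add(SZ, Z))), SSSZ))))
  step 14: S(S(S(mul(add(S(add(Z, Z)), mul(add(SZ, Z), add(SZ, Z))), SSSZ))))
  step 15: S(S(S(mul(S(add(add(Z, Z), mul(add(SZ, Z), add(SZ, Z)))), SSSZ))))
  step 16: S(S(S(add(SSSZ, mul(add(add(Z, Z), mul(add(SZ, Z), add(SZ, Z))), SSSZ)))))
  step 17: S(S(S(S(add(SSZ, mul(add(add(Z, Z), mul(add(SZ, Z), add(SZ, Z))), SSSZ))))))
  step 18: S(S(S(S(S(add(SZ, mul(add(add(Z, Z), mul(add(SZ, Z), add(SZ, Z))), SSSZ)))))))
  step 19: S(S(S(S(S(S(add(Z, mul(add(add(Z, Z), mul(add(SZ, Z), add(SZ, Z))), SSSZ))))))))
  step 20: S(S(S(S(S(S(mul(add(add(Z, Z), mul(add(SZ, Z), add(SZ, Z))), SSSZ)))))))
  step 21: S(S(S(S(S(S(mul(add(Z, mul(add(SZ, Z), add(SZ, Z))), SSSZ)))))))
  step 22: S(S(S(S(S(S(mul(mul(add(SZ, Z), add(SZ, Z)), SSSZ)))))))
  step 23: S(S(S(S(S(S(mul(mul(S(add(Z, Z)), add(SZ, Z)), SSSZ)))))))
  step 24: S(S(S(S(S(S(mul(add(add(SZ, Z), mul(add(Z, Z), add(SZ, Z))), SSSZ)))))))
  step 25: S(S(S(S(S(S(mul(add(S(add(Z, Z)), mul(add(Z, Z), add(SZ, Z))), SSSZ)))))))
  step 26: S(S(S(S(S(S(mul(S(add(add(Z, Z), mul(add(Z, Z), add(SZ, Z)))), SSSZ)))))))
  step 27: S(S(S(S(S(S(add(SSSZ, mul(add(add(Z, Z), mul(add(Z, Z), add(SZ, Z))), SSSZ))))))))
  step 28: S(S(S(S(S(S(S(add(SSZ, mul(add(add(Z, Z), mul(add(Z, Z), add(SZ, Z))), SSSZ)))))))))
  step 29: S(S(S(S(S(S(S(S(add(SZ, mul(add(add(Z, Z), mul(add(Z, Z), add(SZ, Z))), SSSZ))))))))))
  step 30: S(S(S(S(S(S(S(S(S(add(Z, mul(add(add(Z, Z), mul(add(Z, Z), add(SZ, Z))), SSSZ)))))))))))
  step 31: S(S(S(S(S(S(S(S(S(mul(add(add(Z, Z), mul(add(Z, Z), add(SZ, Z))), SSSZ))))))))))
  step 32: S(S(S(S(S(S(S(S(S(mul(add(Z, mul(add(Z, Z), add(SZ, Z))), SSSZ))))))))))
  step 33: S(S(S(S(S(S(S(S(S(mul(mul(add(Z, Z), add(SZ, Z)), SSSZ))))))))))
  step 34: S(S(S(S(S(S(S(S(S(mul(mul(Z, add(SZ, Z)), SSSZ))))))))))
  step 35: S(S(S(S(S(S(S(S(S(mul(Z, SSSZ))))))))))
  step 36: S^9(Z)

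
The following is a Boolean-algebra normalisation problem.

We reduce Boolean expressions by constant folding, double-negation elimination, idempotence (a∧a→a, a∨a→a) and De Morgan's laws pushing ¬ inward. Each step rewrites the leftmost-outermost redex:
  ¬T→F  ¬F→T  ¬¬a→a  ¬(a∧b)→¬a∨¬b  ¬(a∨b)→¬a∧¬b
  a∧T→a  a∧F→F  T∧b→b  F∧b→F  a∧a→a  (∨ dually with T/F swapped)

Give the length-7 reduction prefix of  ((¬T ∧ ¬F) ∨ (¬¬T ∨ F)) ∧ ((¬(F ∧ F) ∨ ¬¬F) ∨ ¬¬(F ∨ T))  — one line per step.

  start: ((¬T ∧ ¬F) ∨ (¬¬T ∨ F)) ∧ ((¬(F ∧ F) ∨ ¬¬F) ∨ ¬¬(F ∨ T))
  →1  ((F ∧ ¬F) ∨ (¬¬T ∨ F)) ∧ ((¬(F ∧ F) ∨ ¬¬F) ∨ ¬¬(F ∨ T))
  →2  (F ∨ (¬¬T ∨ F)) ∧ ((¬(F ∧ F) ∨ ¬¬F) ∨ ¬¬(F ∨ T))
  →3  (¬¬T ∨ F) ∧ ((¬(F ∧ F) ∨ ¬¬F) ∨ ¬¬(F ∨ T))
  →4  ¬¬T ∧ ((¬(F ∧ F) ∨ ¬¬F) ∨ ¬¬(F ∨ T))
  →5  T ∧ ((¬(F ∧ F) ∨ ¬¬F) ∨ ¬¬(F ∨ T))
  →6  (¬(F ∧ F) ∨ ¬¬F) ∨ ¬¬(F ∨ T)
  →7  ((¬F ∨ ¬F) ∨ ¬¬F) ∨ ¬¬(F ∨ T)

Answer: after 7 steps: ((¬F ∨ ¬F) ∨ ¬¬F) ∨ ¬¬(F ∨ T)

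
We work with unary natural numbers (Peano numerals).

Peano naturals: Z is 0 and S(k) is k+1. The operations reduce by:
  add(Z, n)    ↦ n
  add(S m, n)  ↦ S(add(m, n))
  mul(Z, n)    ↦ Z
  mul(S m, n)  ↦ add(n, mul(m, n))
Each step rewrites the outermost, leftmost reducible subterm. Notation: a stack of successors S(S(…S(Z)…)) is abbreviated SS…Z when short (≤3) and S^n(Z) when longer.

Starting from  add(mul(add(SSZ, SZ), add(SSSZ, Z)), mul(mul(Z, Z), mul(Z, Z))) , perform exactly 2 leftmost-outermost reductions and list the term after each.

  start: add(mul(add(SSZ, SZ), add(SSSZ, Z)), mul(mul(Z, Z), mul(Z, Z)))
  [1] add(mul(S(add(SZ, SZ)), add(SSSZ, Z)), mul(mul(Z, Z), mul(Z, Z)))
  [2] add(add(add(SSSZ, Z), mul(add(SZ, SZ), add(SSSZ, Z))), mul(mul(Z, Z), mul(Z, Z)))

Answer: after 2 steps: add(add(add(SSSZ, Z), mul(add(SZ, SZ), add(SSSZ, Z))), mul(mul(Z, Z), mul(Z, Z)))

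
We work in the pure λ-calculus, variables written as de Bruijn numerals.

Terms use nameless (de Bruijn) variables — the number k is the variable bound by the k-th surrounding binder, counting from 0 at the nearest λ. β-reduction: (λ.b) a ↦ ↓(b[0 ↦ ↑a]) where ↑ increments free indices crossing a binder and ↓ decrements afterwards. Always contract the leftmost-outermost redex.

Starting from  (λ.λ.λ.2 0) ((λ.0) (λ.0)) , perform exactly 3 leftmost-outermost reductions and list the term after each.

Answer: after 3 steps: λ.λ.0

Derivation:
  start: (λ.λ.λ.2 0) ((λ.0) (λ.0))
  →1  λ.λ.(λ.0) (λ.0) 0
  →2  λ.λ.(λ.0) 0
  →3  λ.λ.0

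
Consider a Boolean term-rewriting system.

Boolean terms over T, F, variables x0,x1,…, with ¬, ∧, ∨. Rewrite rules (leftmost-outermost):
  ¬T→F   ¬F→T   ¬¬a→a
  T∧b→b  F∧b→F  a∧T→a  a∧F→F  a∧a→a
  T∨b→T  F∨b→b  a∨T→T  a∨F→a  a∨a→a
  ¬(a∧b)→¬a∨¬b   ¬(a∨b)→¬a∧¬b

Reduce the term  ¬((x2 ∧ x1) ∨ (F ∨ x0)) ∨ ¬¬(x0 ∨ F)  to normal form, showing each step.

  start: ¬((x2 ∧ x1) ∨ (F ∨ x0)) ∨ ¬¬(x0 ∨ F)
  →1  (¬(x2 ∧ x1) ∧ ¬(F ∨ x0)) ∨ ¬¬(x0 ∨ F)
  →2  ((¬x2 ∨ ¬x1) ∧ ¬(F ∨ x0)) ∨ ¬¬(x0 ∨ F)
  →3  ((¬x2 ∨ ¬x1) ∧ (¬F ∧ ¬x0)) ∨ ¬¬(x0 ∨ F)
  →4  ((¬x2 ∨ ¬x1) ∧ (T ∧ ¬x0)) ∨ ¬¬(x0 ∨ F)
  →5  ((¬x2 ∨ ¬x1) ∧ ¬x0) ∨ ¬¬(x0 ∨ F)
  →6  ((¬x2 ∨ ¬x1) ∧ ¬x0) ∨ (x0 ∨ F)
  →7  ((¬x2 ∨ ¬x1) ∧ ¬x0) ∨ x0

Answer: normal form = ((¬x2 ∨ ¬x1) ∧ ¬x0) ∨ x0  (in 7 steps)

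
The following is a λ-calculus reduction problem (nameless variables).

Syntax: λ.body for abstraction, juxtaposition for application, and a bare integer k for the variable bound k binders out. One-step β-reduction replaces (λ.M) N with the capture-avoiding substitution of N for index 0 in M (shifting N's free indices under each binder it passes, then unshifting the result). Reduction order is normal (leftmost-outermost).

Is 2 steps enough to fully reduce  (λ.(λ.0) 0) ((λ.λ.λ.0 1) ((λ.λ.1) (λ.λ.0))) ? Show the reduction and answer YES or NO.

Answer: NO — after 2 steps the term is (λ.λ.λ.0 1) ((λ.λ.1) (λ.λ.0)), not yet normal

Reduction:
  start: (λ.(λ.0) 0) ((λ.λ.λ.0 1) ((λ.λ.1) (λ.λ.0)))
  [1] (λ.0) ((λ.λ.λ.0 1) ((λ.λ.1) (λ.λ.0)))
  [2] (λ.λ.λ.0 1) ((λ.λ.1) (λ.λ.0))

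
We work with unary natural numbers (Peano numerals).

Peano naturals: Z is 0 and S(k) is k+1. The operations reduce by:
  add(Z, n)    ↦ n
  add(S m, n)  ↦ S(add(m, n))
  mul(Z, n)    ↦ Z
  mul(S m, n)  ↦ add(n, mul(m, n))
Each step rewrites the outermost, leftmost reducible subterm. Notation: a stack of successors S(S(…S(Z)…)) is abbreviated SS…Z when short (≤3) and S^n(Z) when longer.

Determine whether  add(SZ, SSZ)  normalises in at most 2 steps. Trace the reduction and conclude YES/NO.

  start: add(SZ, SSZ)
  step 1: S(add(Z, SSZ))
  step 2: SSSZ

Answer: YES — reaches normal form SSSZ in 2 ≤ 2 steps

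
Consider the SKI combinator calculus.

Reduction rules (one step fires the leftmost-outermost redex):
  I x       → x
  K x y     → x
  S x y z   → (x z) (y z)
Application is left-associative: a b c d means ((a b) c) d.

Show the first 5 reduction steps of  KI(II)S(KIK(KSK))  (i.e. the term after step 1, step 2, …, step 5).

Answer: after 5 steps: SS

Reduction:
  start: KI(II)S(KIK(KSK))
  [1] IS(KIK(KSK))
  [2] S(KIK(KSK))
  [3] S(I(KSK))
  [4] S(KSK)
  [5] SS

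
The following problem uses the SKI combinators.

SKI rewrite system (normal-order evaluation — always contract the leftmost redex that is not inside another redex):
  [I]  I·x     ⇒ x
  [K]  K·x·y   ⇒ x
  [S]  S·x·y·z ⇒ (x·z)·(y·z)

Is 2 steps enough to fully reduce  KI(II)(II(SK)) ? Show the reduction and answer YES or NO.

Answer: NO — after 2 steps the term is II(SK), not yet normal

Working:
  start: KI(II)(II(SK))
  step 1: I(II(SK))
  step 2: II(SK)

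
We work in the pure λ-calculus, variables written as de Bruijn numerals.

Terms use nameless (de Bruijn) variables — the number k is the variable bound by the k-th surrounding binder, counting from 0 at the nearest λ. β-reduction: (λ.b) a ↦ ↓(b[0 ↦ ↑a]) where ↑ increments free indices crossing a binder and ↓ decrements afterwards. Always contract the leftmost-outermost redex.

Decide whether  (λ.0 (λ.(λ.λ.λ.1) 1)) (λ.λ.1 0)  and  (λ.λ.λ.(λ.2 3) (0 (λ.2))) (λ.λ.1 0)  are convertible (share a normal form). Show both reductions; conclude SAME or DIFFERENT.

Term A:
  start: (λ.0 (λ.(λ.λ.λ.1) 1)) (λ.λ.1 0)
  →1  (λ.λ.1 0) (λ.(λ.λ.λ.1) (λ.λ.1 0))
  →2  λ.(λ.(λ.λ.λ.1) (λ.λ.1 0)) 0
  →3  λ.(λ.λ.λ.1) (λ.λ.1 0)
  →4  λ.λ.λ.1

Term B:
  start: (λ.λ.λ.(λ.2 3) (0 (λ.2))) (λ.λ.1 0)
  →1  λ.λ.(λ.2 (λ.λ.1 0)) (0 (λ.2))
  →2  λ.λ.1 (λ.λ.1 0)

Answer: DIFFERENT — A ⇓ λ.λ.λ.1, B ⇓ λ.λ.1 (λ.λ.1 0)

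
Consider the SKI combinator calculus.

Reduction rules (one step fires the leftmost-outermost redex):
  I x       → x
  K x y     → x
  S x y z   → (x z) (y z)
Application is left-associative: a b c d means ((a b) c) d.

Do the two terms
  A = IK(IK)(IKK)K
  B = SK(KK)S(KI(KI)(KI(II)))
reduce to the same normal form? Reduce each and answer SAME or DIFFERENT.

Term A:
  start: IK(IK)(IKK)K
  [1] K(IK)(IKK)K
  [2] IKK
  [3] KK

Term B:
  start: SK(KK)S(KI(KI)(KI(II)))
  [1] KS(KKS)(KI(KI)(KI(II)))
  [2] S(KI(KI)(KI(II)))
  [3] S(I(KI(II)))
  [4] S(KI(II))
  [5] SI

Answer: DIFFERENT — A ⇓ KK, B ⇓ SI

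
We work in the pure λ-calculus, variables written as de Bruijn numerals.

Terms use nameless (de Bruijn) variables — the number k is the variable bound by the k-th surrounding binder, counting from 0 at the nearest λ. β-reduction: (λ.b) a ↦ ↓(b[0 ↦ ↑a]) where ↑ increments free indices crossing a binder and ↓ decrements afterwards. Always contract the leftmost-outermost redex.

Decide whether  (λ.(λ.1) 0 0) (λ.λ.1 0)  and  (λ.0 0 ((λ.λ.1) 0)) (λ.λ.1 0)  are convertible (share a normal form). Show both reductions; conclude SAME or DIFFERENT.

Term A:
  start: (λ.(λ.1) 0 0) (λ.λ.1 0)
  step 1: (λ.λ.λ.1 0) (λ.λ.1 0) (λ.λ.1 0)
  step 2: (λ.λ.1 0) (λ.λ.1 0)
  step 3: λ.(λ.λ.1 0) 0
  step 4: λ.λ.1 0

Term B:
  start: (λ.0 0 ((λ.λ.1) 0)) (λ.λ.1 0)
  step 1: (λ.λ.1 0) (λ.λ.1 0) ((λ.λ.1) (λ.λ.1 0))
  step 2: (λ.(λ.λ.1 0) 0) ((λ.λ.1) (λ.λ.1 0))
  step 3: (λ.λ.1 0) ((λ.λ.1) (λ.λ.1 0))
  step 4: λ.(λ.λ.1) (λ.λ.1 0) 0
  step 5: λ.(λ.λ.λ.1 0) 0
  step 6: λ.λ.λ.1 0

Answer: DIFFERENT — A ⇓ λ.λ.1 0, B ⇓ λ.λ.λ.1 0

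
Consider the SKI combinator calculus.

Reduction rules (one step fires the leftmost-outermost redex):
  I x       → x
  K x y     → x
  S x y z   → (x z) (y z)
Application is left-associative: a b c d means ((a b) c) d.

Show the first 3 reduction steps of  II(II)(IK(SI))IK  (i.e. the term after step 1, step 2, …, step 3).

  start: II(II)(IK(SI))IK
  step 1: I(II)(IK(SI))IK
  step 2: II(IK(SI))IK
  step 3: I(IK(SI))IK

Answer: after 3 steps: I(IK(SI))IK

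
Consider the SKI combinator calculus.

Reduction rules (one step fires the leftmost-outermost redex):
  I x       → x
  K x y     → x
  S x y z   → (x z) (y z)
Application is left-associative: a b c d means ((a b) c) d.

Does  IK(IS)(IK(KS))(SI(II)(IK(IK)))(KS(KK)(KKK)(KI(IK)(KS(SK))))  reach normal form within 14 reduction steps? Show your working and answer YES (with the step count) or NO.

  start: IK(IS)(IK(KS))(SI(II)(IK(IK)))(KS(KK)(KKK)(KI(IK)(KS(SK))))
  [1] K(IS)(IK(KS))(SI(II)(IK(IK)))(KS(KK)(KKK)(KI(IK)(KS(SK))))
  [2] IS(SI(II)(IK(IK)))(KS(KK)(KKK)(KI(IK)(KS(SK))))
  [3] S(SI(II)(IK(IK)))(KS(KK)(KKK)(KI(IK)(KS(SK))))
  [4] S(I(IK(IK))(II(IK(IK))))(KS(KK)(KKK)(KI(IK)(KS(SK))))
  [5] S(IK(IK)(II(IK(IK))))(KS(KK)(KKK)(KI(IK)(KS(SK))))
  [6] S(K(IK)(II(IK(IK))))(KS(KK)(KKK)(KI(IK)(KS(SK))))
  [7] S(IK)(KS(KK)(KKK)(KI(IK)(KS(SK))))
  [8] SK(KS(KK)(KKK)(KI(IK)(KS(SK))))
  [9] SK(S(KKK)(KI(IK)(KS(SK))))
  [10] SK(SK(KI(IK)(KS(SK))))
  [11] SK(SK(I(KS(SK))))
  [12] SK(SK(KS(SK)))
  [13] SK(SKS)

Answer: YES — reaches normal form SK(SKS) in 13 ≤ 14 steps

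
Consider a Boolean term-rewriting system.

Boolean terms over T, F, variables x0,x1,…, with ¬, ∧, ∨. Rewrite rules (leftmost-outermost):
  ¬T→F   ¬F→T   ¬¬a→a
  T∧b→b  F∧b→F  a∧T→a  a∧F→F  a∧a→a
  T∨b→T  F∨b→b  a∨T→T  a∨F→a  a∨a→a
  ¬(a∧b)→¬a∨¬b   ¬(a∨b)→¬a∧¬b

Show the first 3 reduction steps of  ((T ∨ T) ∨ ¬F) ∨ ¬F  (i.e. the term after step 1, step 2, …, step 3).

Answer: after 3 steps: T

Reduction:
  start: ((T ∨ T) ∨ ¬F) ∨ ¬F
  [1] (T ∨ ¬F) ∨ ¬F
  [2] T ∨ ¬F
  [3] T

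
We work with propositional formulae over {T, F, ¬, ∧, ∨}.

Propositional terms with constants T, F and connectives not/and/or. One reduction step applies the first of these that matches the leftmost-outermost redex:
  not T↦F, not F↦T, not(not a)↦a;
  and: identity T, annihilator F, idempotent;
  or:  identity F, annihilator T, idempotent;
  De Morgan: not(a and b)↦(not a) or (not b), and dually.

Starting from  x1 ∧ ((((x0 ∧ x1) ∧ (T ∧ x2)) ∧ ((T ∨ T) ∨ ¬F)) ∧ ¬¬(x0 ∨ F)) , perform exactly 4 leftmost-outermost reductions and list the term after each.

Answer: after 4 steps: x1 ∧ (((x0 ∧ x1) ∧ x2) ∧ ¬¬(x0 ∨ F))

Reduction:
  start: x1 ∧ ((((x0 ∧ x1) ∧ (T ∧ x2)) ∧ ((T ∨ T) ∨ ¬F)) ∧ ¬¬(x0 ∨ F))
  →1  x1 ∧ ((((x0 ∧ x1) ∧ x2) ∧ ((T ∨ T) ∨ ¬F)) ∧ ¬¬(x0 ∨ F))
  →2  x1 ∧ ((((x0 ∧ x1) ∧ x2) ∧ (T ∨ ¬F)) ∧ ¬¬(x0 ∨ F))
  →3  x1 ∧ ((((x0 ∧ x1) ∧ x2) ∧ T) ∧ ¬¬(x0 ∨ F))
  →4  x1 ∧ (((x0 ∧ x1) ∧ x2) ∧ ¬¬(x0 ∨ F))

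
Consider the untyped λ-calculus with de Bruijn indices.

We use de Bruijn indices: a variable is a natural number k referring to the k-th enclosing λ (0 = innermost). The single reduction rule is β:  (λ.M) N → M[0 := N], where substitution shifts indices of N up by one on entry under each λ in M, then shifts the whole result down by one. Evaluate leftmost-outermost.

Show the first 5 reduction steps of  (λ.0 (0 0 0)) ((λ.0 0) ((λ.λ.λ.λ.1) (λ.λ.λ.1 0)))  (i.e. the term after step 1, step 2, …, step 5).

  start: (λ.0 (0 0 0)) ((λ.0 0) ((λ.λ.λ.λ.1) (λ.λ.λ.1 0)))
  step 1: (λ.0 0) ((λ.λ.λ.λ.1) (λ.λ.λ.1 0)) ((λ.0 0) ((λ.λ.λ.λ.1) (λ.λ.λ.1 0)) ((λ.0 0) ((λ.λ.λ.λ.1) (λ.λ.λ.1 0))) ((λ.0 0) ((λ.λ.λ.λ.1) (λ.λ.λ.1 0))))
  step 2: (λ.λ.λ.λ.1) (λ.λ.λ.1 0) ((λ.λ.λ.λ.1) (λ.λ.λ.1 0)) ((λ.0 0) ((λ.λ.λ.λ.1) (λ.λ.λ.1 0)) ((λ.0 0) ((λ.λ.λ.λ.1) (λ.λ.λ.1 0))) ((λ.0 0) ((λ.λ.λ.λ.1) (λ.λ.λ.1 0))))
  step 3: (λ.λ.λ.1) ((λ.λ.λ.λ.1) (λ.λ.λ.1 0)) ((λ.0 0) ((λ.λ.λ.λ.1) (λ.λ.λ.1 0)) ((λ.0 0) ((λ.λ.λ.λ.1) (λ.λ.λ.1 0))) ((λ.0 0) ((λ.λ.λ.λ.1) (λ.λ.λ.1 0))))
  step 4: (λ.λ.1) ((λ.0 0) ((λ.λ.λ.λ.1) (λ.λ.λ.1 0)) ((λ.0 0) ((λ.λ.λ.λ.1) (λ.λ.λ.1 0))) ((λ.0 0) ((λ.λ.λ.λ.1) (λ.λ.λ.1 0))))
  step 5: λ.(λ.0 0) ((λ.λ.λ.λ.1) (λ.λ.λ.1 0)) ((λ.0 0) ((λ.λ.λ.λ.1) (λ.λ.λ.1 0))) ((λ.0 0) ((λ.λ.λ.λ.1) (λ.λ.λ.1 0)))

Answer: after 5 steps: λ.(λ.0 0) ((λ.λ.λ.λ.1) (λ.λ.λ.1 0)) ((λ.0 0) ((λ.λ.λ.λ.1) (λ.λ.λ.1 0))) ((λ.0 0) ((λ.λ.λ.λ.1) (λ.λ.λ.1 0)))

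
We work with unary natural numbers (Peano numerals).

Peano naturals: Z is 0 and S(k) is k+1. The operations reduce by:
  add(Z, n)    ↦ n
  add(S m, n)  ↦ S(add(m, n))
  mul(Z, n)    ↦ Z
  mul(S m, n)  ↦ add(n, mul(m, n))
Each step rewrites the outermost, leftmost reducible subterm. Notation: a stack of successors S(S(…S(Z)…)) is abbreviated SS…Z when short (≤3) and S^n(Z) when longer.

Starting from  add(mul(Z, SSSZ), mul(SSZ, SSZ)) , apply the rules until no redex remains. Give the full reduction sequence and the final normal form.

  start: add(mul(Z, SSSZ), mul(SSZ, SSZ))
  →1  add(Z, mul(SSZ, SSZ))
  →2  mul(SSZ, SSZ)
  →3  add(SSZ, mul(SZ, SSZ))
  →4  S(add(SZ, mul(SZ, SSZ)))
  →5  S(S(add(Z, mul(SZ, SSZ))))
  →6  S(S(mul(SZ, SSZ)))
  →7  S(S(add(SSZ, mul(Z, SSZ))))
  →8  S(S(S(add(SZ, mul(Z, SSZ)))))
  →9  S(S(S(S(add(Z, mul(Z, SSZ))))))
  →10  S(S(S(S(mul(Z, SSZ)))))
  →11  S^4(Z)

Answer: normal form = S^4(Z)  (in 11 steps)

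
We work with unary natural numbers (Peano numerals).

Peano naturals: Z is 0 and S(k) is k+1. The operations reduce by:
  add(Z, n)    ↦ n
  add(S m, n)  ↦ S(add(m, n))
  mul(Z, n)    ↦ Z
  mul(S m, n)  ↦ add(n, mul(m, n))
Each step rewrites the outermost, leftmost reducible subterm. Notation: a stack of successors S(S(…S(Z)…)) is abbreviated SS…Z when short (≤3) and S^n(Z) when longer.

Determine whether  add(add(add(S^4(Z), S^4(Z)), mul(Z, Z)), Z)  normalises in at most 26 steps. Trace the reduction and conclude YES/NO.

  start: add(add(add(S^4(Z), S^4(Z)), mul(Z, Z)), Z)
  step 1: add(add(S(add(SSSZ, S^4(Z))), mul(Z, Z)), Z)
  step 2: add(S(add(add(SSSZ, S^4(Z)), mul(Z, Z))), Z)
  step 3: S(add(add(add(SSSZ, S^4(Z)), mul(Z, Z)), Z))
  step 4: S(add(add(S(add(SSZ, S^4(Z))), mul(Z, Z)), Z))
  step 5: S(add(S(add(add(SSZ, S^4(Z)), mul(Z, Z))), Z))
  step 6: S(S(add(add(add(SSZ, S^4(Z)), mul(Z, Z)), Z)))
  step 7: S(S(add(add(S(add(SZ, S^4(Z))), mul(Z, Z)), Z)))
  step 8: S(S(add(S(add(add(SZ, S^4(Z)), mul(Z, Z))), Z)))
  step 9: S(S(S(add(add(add(SZ, S^4(Z)), mul(Z, Z)), Z))))
  step 10: S(S(S(add(add(S(add(Z, S^4(Z))), mul(Z, Z)), Z))))
  step 11: S(S(S(add(S(add(add(Z, S^4(Z)), mul(Z, Z))), Z))))
  step 12: S(S(S(S(add(add(add(Z, S^4(Z)), mul(Z, Z)), Z)))))
  step 13: S(S(S(S(add(add(S^4(Z), mul(Z, Z)), Z)))))
  step 14: S(S(S(S(add(S(add(SSSZ, mul(Z, Z))), Z)))))
  step 15: S(S(S(S(S(add(add(SSSZ, mul(Z, Z)), Z))))))
  step 16: S(S(S(S(S(add(S(add(SSZ, mul(Z, Z))), Z))))))
  step 17: S(S(S(S(S(S(add(add(SSZ, mul(Z, Z)), Z)))))))
  step 18: S(S(S(S(S(S(add(S(add(SZ, mul(Z, Z))), Z)))))))
  step 19: S(S(S(S(S(S(S(add(add(SZ, mul(Z, Z)), Z))))))))
  step 20: S(S(S(S(S(S(S(add(S(add(Z, mul(Z, Z))), Z))))))))
  step 21: S(S(S(S(S(S(S(S(add(add(Z, mul(Z, Z)), Z)))))))))
  step 22: S(S(S(S(S(S(S(S(add(mul(Z, Z), Z)))))))))
  step 23: S(S(S(S(S(S(S(S(add(Z, Z)))))))))
  step 24: S^8(Z)

Answer: YES — reaches normal form S^8(Z) in 24 ≤ 26 steps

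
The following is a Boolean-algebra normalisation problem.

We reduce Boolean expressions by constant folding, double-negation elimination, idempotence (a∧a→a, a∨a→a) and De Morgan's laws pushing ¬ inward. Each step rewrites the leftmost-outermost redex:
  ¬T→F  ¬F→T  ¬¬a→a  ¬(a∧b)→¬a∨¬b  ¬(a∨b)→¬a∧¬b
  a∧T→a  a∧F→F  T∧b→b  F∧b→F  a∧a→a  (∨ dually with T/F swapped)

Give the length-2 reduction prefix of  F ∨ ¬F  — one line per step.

  start: F ∨ ¬F
  [1] ¬F
  [2] T

Answer: after 2 steps: T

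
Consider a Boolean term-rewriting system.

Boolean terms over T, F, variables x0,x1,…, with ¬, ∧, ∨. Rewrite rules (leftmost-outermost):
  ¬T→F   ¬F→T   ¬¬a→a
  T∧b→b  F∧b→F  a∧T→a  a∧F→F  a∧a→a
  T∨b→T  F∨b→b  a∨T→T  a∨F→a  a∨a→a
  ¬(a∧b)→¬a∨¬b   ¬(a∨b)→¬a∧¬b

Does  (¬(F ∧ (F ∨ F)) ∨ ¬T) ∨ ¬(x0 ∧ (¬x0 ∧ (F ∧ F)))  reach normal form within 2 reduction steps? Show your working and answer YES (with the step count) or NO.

  start: (¬(F ∧ (F ∨ F)) ∨ ¬T) ∨ ¬(x0 ∧ (¬x0 ∧ (F ∧ F)))
  step 1: ((¬F ∨ ¬(F ∨ F)) ∨ ¬T) ∨ ¬(x0 ∧ (¬x0 ∧ (F ∧ F)))
  step 2: ((T ∨ ¬(F ∨ F)) ∨ ¬T) ∨ ¬(x0 ∧ (¬x0 ∧ (F ∧ F)))

Answer: NO — after 2 steps the term is ((T ∨ ¬(F ∨ F)) ∨ ¬T) ∨ ¬(x0 ∧ (¬x0 ∧ (F ∧ F))), not yet normal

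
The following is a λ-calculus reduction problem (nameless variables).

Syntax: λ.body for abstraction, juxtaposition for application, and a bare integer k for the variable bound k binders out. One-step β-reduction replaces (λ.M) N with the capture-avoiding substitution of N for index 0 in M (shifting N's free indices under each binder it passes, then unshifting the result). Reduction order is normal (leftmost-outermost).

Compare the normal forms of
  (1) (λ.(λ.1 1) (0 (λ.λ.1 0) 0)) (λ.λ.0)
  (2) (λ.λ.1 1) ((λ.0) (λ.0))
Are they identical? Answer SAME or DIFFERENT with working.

Term A:
  start: (λ.(λ.1 1) (0 (λ.λ.1 0) 0)) (λ.λ.0)
  step 1: (λ.(λ.λ.0) (λ.λ.0)) ((λ.λ.0) (λ.λ.1 0) (λ.λ.0))
  step 2: (λ.λ.0) (λ.λ.0)
  step 3: λ.0

Term B:
  start: (λ.λ.1 1) ((λ.0) (λ.0))
  step 1: λ.(λ.0) (λ.0) ((λ.0) (λ.0))
  step 2: λ.(λ.0) ((λ.0) (λ.0))
  step 3: λ.(λ.0) (λ.0)
  step 4: λ.λ.0

Answer: DIFFERENT — A ⇓ λ.0, B ⇓ λ.λ.0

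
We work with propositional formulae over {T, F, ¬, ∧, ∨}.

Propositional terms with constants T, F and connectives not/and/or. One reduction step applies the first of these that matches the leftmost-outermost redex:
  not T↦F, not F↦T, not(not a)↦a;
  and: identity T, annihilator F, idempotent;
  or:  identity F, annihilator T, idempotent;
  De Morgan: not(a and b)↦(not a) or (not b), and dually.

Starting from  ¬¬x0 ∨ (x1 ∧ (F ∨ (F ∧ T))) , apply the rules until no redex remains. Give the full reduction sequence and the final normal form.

Answer: normal form = x0  (in 5 steps)

Working:
  start: ¬¬x0 ∨ (x1 ∧ (F ∨ (F ∧ T)))
  [1] x0 ∨ (x1 ∧ (F ∨ (F ∧ T)))
  [2] x0 ∨ (x1 ∧ (F ∧ T))
  [3] x0 ∨ (x1 ∧ F)
  [4] x0 ∨ F
  [5] x0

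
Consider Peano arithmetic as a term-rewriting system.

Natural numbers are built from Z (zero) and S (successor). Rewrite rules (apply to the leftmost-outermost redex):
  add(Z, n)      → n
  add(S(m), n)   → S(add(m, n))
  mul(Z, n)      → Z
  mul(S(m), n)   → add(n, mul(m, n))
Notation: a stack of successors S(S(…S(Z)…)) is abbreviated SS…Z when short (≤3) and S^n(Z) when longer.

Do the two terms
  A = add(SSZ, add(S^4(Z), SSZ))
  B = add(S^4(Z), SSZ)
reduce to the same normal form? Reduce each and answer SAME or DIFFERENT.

Term A:
  start: add(SSZ, add(S^4(Z), SSZ))
  [1] S(add(SZ, add(S^4(Z), SSZ)))
  [2] S(S(add(Z, add(S^4(Z), SSZ))))
  [3] S(S(add(S^4(Z), SSZ)))
  [4] S(S(S(add(SSSZ, SSZ))))
  [5] S(S(S(S(add(SSZ, SSZ)))))
  [6] S(S(S(S(S(add(SZ, SSZ))))))
  [7] S(S(S(S(S(S(add(Z, SSZ)))))))
  [8] S^8(Z)

Term B:
  start: add(S^4(Z), SSZ)
  [1] S(add(SSSZ, SSZ))
  [2] S(S(add(SSZ, SSZ)))
  [3] S(S(S(add(SZ, SSZ))))
  [4] S(S(S(S(add(Z, SSZ)))))
  [5] S^6(Z)

Answer: DIFFERENT — A ⇓ S^8(Z), B ⇓ S^6(Z)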